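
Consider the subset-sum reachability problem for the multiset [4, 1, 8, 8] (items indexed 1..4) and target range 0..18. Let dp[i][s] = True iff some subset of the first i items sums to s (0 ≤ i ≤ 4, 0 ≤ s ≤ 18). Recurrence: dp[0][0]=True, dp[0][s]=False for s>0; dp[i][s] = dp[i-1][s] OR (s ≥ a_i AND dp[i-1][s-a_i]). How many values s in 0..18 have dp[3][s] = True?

8

i\s   0   1   2   3   4   5   6   7   8   9  10  11  12  13  14  15  16  17  18
  0   T   F   F   F   F   F   F   F   F   F   F   F   F   F   F   F   F   F   F
  1   T   F   F   F   T   F   F   F   F   F   F   F   F   F   F   F   F   F   F
  2   T   T   F   F   T   T   F   F   F   F   F   F   F   F   F   F   F   F   F
  3   T   T   F   F   T   T   F   F   T   T   F   F   T   T   F   F   F   F   F
  4   T   T   F   F   T   T   F   F   T   T   F   F   T   T   F   F   T   T   F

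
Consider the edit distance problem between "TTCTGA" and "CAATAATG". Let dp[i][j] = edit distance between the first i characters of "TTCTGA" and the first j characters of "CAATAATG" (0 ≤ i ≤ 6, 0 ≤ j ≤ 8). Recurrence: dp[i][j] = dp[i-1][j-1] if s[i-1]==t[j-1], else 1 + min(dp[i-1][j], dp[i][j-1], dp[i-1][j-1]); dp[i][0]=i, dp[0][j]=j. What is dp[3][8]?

   ''  C  A  A  T  A  A  T  G
''  0  1  2  3  4  5  6  7  8
 T  1  1  2  3  3  4  5  6  7
 T  2  2  2  3  3  4  5  5  6
 C  3  2  3  3  4  4  5  6  6
 T  4  3  3  4  3  4  5  5  6
 G  5  4  4  4  4  4  5  6  5
 A  6  5  4  4  5  4  4  5  6

6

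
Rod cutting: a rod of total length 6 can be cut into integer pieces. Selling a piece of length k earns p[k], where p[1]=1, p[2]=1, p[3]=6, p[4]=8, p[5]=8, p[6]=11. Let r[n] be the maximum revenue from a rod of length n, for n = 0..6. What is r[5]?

9

   n    0    1    2    3    4    5    6
r[n]    0    1    2    6    8    9   12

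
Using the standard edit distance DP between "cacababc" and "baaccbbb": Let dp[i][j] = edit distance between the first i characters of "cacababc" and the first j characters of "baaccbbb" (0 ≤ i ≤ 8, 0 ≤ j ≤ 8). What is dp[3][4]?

   ''  b  a  a  c  c  b  b  b
''  0  1  2  3  4  5  6  7  8
 c  1  1  2  3  3  4  5  6  7
 a  2  2  1  2  3  4  5  6  7
 c  3  3  2  2  2  3  4  5  6
 a  4  4  3  2  3  3  4  5  6
 b  5  4  4  3  3  4  3  4  5
 a  6  5  4  4  4  4  4  4  5
 b  7  6  5  5  5  5  4  4  4
 c  8  7  6  6  5  5  5  5  5

2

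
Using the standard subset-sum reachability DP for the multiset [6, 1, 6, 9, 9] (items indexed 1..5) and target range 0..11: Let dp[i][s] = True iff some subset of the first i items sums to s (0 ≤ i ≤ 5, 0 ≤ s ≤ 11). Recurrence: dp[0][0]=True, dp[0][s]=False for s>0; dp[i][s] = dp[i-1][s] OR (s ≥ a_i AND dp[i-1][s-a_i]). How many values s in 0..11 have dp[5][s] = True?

i\s   0   1   2   3   4   5   6   7   8   9  10  11
  0   T   F   F   F   F   F   F   F   F   F   F   F
  1   T   F   F   F   F   F   T   F   F   F   F   F
  2   T   T   F   F   F   F   T   T   F   F   F   F
  3   T   T   F   F   F   F   T   T   F   F   F   F
  4   T   T   F   F   F   F   T   T   F   T   T   F
  5   T   T   F   F   F   F   T   T   F   T   T   F

6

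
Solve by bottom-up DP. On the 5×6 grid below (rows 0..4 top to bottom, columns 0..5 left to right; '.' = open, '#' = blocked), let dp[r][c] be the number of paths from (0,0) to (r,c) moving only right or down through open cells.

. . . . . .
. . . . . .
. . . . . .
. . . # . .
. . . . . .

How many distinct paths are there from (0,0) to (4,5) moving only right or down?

r\c   0   1   2   3   4   5
  0   1   1   1   1   1   1
  1   1   2   3   4   5   6
  2   1   3   6  10  15  21
  3   1   4  10   0  15  36
  4   1   5  15  15  30  66

66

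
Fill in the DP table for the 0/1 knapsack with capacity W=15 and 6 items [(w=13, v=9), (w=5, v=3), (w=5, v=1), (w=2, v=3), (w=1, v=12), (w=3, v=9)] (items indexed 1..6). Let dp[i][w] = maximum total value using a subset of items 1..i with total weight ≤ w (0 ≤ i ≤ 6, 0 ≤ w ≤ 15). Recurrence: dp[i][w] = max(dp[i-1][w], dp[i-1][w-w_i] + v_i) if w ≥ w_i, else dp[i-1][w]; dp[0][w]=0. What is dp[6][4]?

21

i\w   0   1   2   3   4   5   6   7   8   9  10  11  12  13  14  15
  0   0   0   0   0   0   0   0   0   0   0   0   0   0   0   0   0
  1   0   0   0   0   0   0   0   0   0   0   0   0   0   9   9   9
  2   0   0   0   0   0   3   3   3   3   3   3   3   3   9   9   9
  3   0   0   0   0   0   3   3   3   3   3   4   4   4   9   9   9
  4   0   0   3   3   3   3   3   6   6   6   6   6   7   9   9  12
  5   0  12  12  15  15  15  15  15  18  18  18  18  18  19  21  21
  6   0  12  12  15  21  21  24  24  24  24  24  27  27  27  27  27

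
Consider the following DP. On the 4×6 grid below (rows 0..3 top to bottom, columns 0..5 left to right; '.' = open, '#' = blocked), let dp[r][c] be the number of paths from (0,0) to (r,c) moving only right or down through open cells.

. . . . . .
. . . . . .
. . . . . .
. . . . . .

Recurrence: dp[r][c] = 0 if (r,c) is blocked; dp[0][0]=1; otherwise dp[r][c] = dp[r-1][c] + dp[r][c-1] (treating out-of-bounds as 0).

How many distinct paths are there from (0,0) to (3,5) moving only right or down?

56

r\c   0   1   2   3   4   5
  0   1   1   1   1   1   1
  1   1   2   3   4   5   6
  2   1   3   6  10  15  21
  3   1   4  10  20  35  56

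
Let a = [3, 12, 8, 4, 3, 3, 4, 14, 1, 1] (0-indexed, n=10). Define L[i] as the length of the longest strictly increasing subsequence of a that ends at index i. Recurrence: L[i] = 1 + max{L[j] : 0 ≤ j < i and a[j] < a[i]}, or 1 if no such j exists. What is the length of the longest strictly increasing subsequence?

3

   i    0    1    2    3    4    5    6    7    8    9
a[i]    3   12    8    4    3    3    4   14    1    1
L[i]    1    2    2    2    1    1    2    3    1    1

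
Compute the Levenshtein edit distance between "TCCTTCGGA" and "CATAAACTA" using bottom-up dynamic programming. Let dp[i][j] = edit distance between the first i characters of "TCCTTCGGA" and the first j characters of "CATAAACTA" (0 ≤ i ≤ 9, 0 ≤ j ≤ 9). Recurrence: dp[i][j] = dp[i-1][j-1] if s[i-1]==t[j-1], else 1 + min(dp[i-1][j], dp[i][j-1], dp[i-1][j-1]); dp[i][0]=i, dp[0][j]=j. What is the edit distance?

7

   ''  C  A  T  A  A  A  C  T  A
''  0  1  2  3  4  5  6  7  8  9
 T  1  1  2  2  3  4  5  6  7  8
 C  2  1  2  3  3  4  5  5  6  7
 C  3  2  2  3  4  4  5  5  6  7
 T  4  3  3  2  3  4  5  6  5  6
 T  5  4  4  3  3  4  5  6  6  6
 C  6  5  5  4  4  4  5  5  6  7
 G  7  6  6  5  5  5  5  6  6  7
 G  8  7  7  6  6  6  6  6  7  7
 A  9  8  7  7  6  6  6  7  7  7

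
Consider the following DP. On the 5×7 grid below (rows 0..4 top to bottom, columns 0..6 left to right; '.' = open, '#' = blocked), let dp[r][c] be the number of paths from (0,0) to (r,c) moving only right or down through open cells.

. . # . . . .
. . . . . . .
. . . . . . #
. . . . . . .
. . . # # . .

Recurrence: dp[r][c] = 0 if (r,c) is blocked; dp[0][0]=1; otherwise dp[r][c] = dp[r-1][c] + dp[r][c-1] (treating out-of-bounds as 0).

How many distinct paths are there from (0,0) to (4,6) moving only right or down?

r\c   0   1   2   3   4   5   6
  0   1   1   0   0   0   0   0
  1   1   2   2   2   2   2   2
  2   1   3   5   7   9  11   0
  3   1   4   9  16  25  36  36
  4   1   5  14   0   0  36  72

72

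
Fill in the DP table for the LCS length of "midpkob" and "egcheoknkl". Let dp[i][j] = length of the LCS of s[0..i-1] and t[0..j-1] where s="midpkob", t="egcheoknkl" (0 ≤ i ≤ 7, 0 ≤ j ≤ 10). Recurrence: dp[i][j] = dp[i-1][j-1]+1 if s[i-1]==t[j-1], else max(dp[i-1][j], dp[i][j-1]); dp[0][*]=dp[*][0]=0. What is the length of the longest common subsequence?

   ''  e  g  c  h  e  o  k  n  k  l
''  0  0  0  0  0  0  0  0  0  0  0
 m  0  0  0  0  0  0  0  0  0  0  0
 i  0  0  0  0  0  0  0  0  0  0  0
 d  0  0  0  0  0  0  0  0  0  0  0
 p  0  0  0  0  0  0  0  0  0  0  0
 k  0  0  0  0  0  0  0  1  1  1  1
 o  0  0  0  0  0  0  1  1  1  1  1
 b  0  0  0  0  0  0  1  1  1  1  1

1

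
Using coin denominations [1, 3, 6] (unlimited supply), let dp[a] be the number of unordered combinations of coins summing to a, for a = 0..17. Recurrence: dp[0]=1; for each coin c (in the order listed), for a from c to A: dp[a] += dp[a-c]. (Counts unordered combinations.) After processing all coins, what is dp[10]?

after  coin     0     1     2     3     4     5     6     7     8     9    10    11    12    13    14    15    16    17
          1     1     1     1     1     1     1     1     1     1     1     1     1     1     1     1     1     1     1
          3     1     1     1     2     2     2     3     3     3     4     4     4     5     5     5     6     6     6
          6     1     1     1     2     2     2     4     4     4     6     6     6     9     9     9    12    12    12

6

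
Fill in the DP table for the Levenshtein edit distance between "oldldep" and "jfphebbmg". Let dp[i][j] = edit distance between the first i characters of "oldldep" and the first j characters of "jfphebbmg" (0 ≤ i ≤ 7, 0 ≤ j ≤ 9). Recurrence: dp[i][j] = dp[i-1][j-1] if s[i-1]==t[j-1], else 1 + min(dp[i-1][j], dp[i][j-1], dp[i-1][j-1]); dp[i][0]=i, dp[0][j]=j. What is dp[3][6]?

6

   ''  j  f  p  h  e  b  b  m  g
''  0  1  2  3  4  5  6  7  8  9
 o  1  1  2  3  4  5  6  7  8  9
 l  2  2  2  3  4  5  6  7  8  9
 d  3  3  3  3  4  5  6  7  8  9
 l  4  4  4  4  4  5  6  7  8  9
 d  5  5  5  5  5  5  6  7  8  9
 e  6  6  6  6  6  5  6  7  8  9
 p  7  7  7  6  7  6  6  7  8  9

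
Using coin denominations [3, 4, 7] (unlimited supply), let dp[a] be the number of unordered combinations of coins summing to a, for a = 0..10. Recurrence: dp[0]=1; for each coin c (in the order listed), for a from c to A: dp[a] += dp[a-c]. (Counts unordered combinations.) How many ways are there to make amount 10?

2

after  coin     0     1     2     3     4     5     6     7     8     9    10
          3     1     0     0     1     0     0     1     0     0     1     0
          4     1     0     0     1     1     0     1     1     1     1     1
          7     1     0     0     1     1     0     1     2     1     1     2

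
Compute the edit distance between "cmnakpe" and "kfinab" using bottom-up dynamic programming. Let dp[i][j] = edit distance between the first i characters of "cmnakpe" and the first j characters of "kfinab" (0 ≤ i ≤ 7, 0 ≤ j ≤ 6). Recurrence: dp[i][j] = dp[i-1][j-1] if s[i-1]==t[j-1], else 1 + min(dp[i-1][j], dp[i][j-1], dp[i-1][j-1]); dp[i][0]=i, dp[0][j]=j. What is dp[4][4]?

   ''  k  f  i  n  a  b
''  0  1  2  3  4  5  6
 c  1  1  2  3  4  5  6
 m  2  2  2  3  4  5  6
 n  3  3  3  3  3  4  5
 a  4  4  4  4  4  3  4
 k  5  4  5  5  5  4  4
 p  6  5  5  6  6  5  5
 e  7  6  6  6  7  6  6

4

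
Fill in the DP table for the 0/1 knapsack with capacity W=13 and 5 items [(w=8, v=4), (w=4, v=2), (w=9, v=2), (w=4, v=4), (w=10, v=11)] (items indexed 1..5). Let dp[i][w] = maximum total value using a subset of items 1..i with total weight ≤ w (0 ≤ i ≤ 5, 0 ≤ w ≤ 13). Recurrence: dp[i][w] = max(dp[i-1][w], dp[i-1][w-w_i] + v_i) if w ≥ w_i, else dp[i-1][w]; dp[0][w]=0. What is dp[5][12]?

11

i\w   0   1   2   3   4   5   6   7   8   9  10  11  12  13
  0   0   0   0   0   0   0   0   0   0   0   0   0   0   0
  1   0   0   0   0   0   0   0   0   4   4   4   4   4   4
  2   0   0   0   0   2   2   2   2   4   4   4   4   6   6
  3   0   0   0   0   2   2   2   2   4   4   4   4   6   6
  4   0   0   0   0   4   4   4   4   6   6   6   6   8   8
  5   0   0   0   0   4   4   4   4   6   6  11  11  11  11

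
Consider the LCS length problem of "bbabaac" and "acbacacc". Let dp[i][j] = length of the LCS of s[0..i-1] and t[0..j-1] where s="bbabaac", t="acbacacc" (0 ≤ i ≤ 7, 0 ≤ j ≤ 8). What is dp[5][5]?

3

   ''  a  c  b  a  c  a  c  c
''  0  0  0  0  0  0  0  0  0
 b  0  0  0  1  1  1  1  1  1
 b  0  0  0  1  1  1  1  1  1
 a  0  1  1  1  2  2  2  2  2
 b  0  1  1  2  2  2  2  2  2
 a  0  1  1  2  3  3  3  3  3
 a  0  1  1  2  3  3  4  4  4
 c  0  1  2  2  3  4  4  5  5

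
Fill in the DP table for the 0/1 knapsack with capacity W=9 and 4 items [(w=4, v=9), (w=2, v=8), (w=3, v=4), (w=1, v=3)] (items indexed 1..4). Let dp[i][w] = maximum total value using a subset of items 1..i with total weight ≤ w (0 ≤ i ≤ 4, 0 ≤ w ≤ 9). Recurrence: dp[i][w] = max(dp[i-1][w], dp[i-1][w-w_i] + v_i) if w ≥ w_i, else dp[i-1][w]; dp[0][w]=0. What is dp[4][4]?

i\w   0   1   2   3   4   5   6   7   8   9
  0   0   0   0   0   0   0   0   0   0   0
  1   0   0   0   0   9   9   9   9   9   9
  2   0   0   8   8   9   9  17  17  17  17
  3   0   0   8   8   9  12  17  17  17  21
  4   0   3   8  11  11  12  17  20  20  21

11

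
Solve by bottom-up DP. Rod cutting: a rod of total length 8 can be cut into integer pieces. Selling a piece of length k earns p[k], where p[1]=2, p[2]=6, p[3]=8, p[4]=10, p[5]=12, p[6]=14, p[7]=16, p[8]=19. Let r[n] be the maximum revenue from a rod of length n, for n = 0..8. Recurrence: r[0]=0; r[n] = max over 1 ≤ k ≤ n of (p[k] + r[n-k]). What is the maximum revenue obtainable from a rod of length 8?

24

   n    0    1    2    3    4    5    6    7    8
r[n]    0    2    6    8   12   14   18   20   24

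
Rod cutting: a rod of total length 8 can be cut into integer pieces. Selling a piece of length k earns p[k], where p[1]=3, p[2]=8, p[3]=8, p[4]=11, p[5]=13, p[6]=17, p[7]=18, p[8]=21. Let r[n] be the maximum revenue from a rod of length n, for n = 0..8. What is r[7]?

   n    0    1    2    3    4    5    6    7    8
r[n]    0    3    8   11   16   19   24   27   32

27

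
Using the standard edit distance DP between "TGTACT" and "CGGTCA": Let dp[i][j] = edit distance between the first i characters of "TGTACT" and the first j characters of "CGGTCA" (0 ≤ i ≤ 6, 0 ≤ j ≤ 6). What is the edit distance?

   ''  C  G  G  T  C  A
''  0  1  2  3  4  5  6
 T  1  1  2  3  3  4  5
 G  2  2  1  2  3  4  5
 T  3  3  2  2  2  3  4
 A  4  4  3  3  3  3  3
 C  5  4  4  4  4  3  4
 T  6  5  5  5  4  4  4

4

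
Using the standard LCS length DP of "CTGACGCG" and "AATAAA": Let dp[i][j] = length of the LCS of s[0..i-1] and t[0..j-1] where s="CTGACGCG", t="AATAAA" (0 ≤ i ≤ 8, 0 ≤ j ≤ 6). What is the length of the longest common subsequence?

   ''  A  A  T  A  A  A
''  0  0  0  0  0  0  0
 C  0  0  0  0  0  0  0
 T  0  0  0  1  1  1  1
 G  0  0  0  1  1  1  1
 A  0  1  1  1  2  2  2
 C  0  1  1  1  2  2  2
 G  0  1  1  1  2  2  2
 C  0  1  1  1  2  2  2
 G  0  1  1  1  2  2  2

2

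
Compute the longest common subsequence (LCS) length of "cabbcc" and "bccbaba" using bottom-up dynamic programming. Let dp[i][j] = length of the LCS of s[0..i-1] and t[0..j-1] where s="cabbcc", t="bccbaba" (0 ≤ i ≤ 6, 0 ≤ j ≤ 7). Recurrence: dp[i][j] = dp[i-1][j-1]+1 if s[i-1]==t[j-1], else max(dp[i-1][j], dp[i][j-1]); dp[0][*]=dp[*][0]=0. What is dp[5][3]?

   ''  b  c  c  b  a  b  a
''  0  0  0  0  0  0  0  0
 c  0  0  1  1  1  1  1  1
 a  0  0  1  1  1  2  2  2
 b  0  1  1  1  2  2  3  3
 b  0  1  1  1  2  2  3  3
 c  0  1  2  2  2  2  3  3
 c  0  1  2  3  3  3  3  3

2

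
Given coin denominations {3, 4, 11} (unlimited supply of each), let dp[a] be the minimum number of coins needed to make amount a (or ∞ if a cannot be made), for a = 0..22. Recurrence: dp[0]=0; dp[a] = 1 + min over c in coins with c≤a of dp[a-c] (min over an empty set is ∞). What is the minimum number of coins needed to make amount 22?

 a  0  1  2  3  4  5  6  7  8  9 10 11 12 13 14 15 16 17 18 19 20 21 22
dp  0  -  -  1  1  -  2  2  2  3  3  1  3  4  2  2  4  3  3  3  4  4  2
(- denotes ∞ / unreachable)

2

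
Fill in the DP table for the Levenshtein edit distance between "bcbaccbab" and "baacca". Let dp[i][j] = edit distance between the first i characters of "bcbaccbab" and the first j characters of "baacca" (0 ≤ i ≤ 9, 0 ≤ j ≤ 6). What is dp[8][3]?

5

   ''  b  a  a  c  c  a
''  0  1  2  3  4  5  6
 b  1  0  1  2  3  4  5
 c  2  1  1  2  2  3  4
 b  3  2  2  2  3  3  4
 a  4  3  2  2  3  4  3
 c  5  4  3  3  2  3  4
 c  6  5  4  4  3  2  3
 b  7  6  5  5  4  3  3
 a  8  7  6  5  5  4  3
 b  9  8  7  6  6  5  4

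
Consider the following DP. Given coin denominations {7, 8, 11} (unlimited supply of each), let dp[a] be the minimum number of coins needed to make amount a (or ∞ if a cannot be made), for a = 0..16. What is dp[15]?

2

 a  0  1  2  3  4  5  6  7  8  9 10 11 12 13 14 15 16
dp  0  -  -  -  -  -  -  1  1  -  -  1  -  -  2  2  2
(- denotes ∞ / unreachable)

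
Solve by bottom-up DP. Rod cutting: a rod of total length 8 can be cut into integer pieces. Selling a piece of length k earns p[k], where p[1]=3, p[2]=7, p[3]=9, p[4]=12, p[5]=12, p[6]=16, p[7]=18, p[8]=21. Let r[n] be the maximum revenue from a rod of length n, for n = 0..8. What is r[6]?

   n    0    1    2    3    4    5    6    7    8
r[n]    0    3    7   10   14   17   21   24   28

21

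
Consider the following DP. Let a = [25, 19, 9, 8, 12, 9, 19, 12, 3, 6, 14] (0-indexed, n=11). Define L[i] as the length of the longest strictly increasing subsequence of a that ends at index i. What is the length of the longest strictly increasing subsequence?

   i    0    1    2    3    4    5    6    7    8    9   10
a[i]   25   19    9    8   12    9   19   12    3    6   14
L[i]    1    1    1    1    2    2    3    3    1    2    4

4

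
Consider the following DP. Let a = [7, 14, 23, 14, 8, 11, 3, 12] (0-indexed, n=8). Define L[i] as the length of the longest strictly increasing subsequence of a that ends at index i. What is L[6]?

1

   i    0    1    2    3    4    5    6    7
a[i]    7   14   23   14    8   11    3   12
L[i]    1    2    3    2    2    3    1    4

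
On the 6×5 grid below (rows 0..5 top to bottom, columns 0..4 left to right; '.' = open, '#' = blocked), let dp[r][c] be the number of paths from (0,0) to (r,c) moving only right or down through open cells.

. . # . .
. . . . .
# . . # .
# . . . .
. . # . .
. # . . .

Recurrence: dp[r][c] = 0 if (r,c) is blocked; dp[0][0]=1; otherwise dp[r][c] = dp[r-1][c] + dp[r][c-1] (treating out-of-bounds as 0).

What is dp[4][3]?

6

r\c   0   1   2   3   4
  0   1   1   0   0   0
  1   1   2   2   2   2
  2   0   2   4   0   2
  3   0   2   6   6   8
  4   0   2   0   6  14
  5   0   0   0   6  20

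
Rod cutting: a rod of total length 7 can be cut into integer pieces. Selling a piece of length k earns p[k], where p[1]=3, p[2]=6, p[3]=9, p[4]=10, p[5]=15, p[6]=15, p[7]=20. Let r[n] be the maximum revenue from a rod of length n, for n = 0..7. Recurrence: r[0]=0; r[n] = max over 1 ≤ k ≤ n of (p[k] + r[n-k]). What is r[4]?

12

   n    0    1    2    3    4    5    6    7
r[n]    0    3    6    9   12   15   18   21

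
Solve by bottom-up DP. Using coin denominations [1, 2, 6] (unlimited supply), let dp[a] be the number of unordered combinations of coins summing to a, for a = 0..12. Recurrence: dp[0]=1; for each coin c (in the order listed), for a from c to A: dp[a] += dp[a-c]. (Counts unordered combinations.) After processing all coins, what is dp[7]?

after  coin     0     1     2     3     4     5     6     7     8     9    10    11    12
          1     1     1     1     1     1     1     1     1     1     1     1     1     1
          2     1     1     2     2     3     3     4     4     5     5     6     6     7
          6     1     1     2     2     3     3     5     5     7     7     9     9    12

5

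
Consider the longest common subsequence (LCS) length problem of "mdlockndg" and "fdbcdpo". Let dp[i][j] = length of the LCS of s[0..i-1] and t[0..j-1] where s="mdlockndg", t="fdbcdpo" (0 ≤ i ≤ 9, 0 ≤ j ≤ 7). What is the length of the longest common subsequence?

   ''  f  d  b  c  d  p  o
''  0  0  0  0  0  0  0  0
 m  0  0  0  0  0  0  0  0
 d  0  0  1  1  1  1  1  1
 l  0  0  1  1  1  1  1  1
 o  0  0  1  1  1  1  1  2
 c  0  0  1  1  2  2  2  2
 k  0  0  1  1  2  2  2  2
 n  0  0  1  1  2  2  2  2
 d  0  0  1  1  2  3  3  3
 g  0  0  1  1  2  3  3  3

3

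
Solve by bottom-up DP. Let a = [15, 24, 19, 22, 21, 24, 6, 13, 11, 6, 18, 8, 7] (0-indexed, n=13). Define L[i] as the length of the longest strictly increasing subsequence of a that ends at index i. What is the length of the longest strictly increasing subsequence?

   i    0    1    2    3    4    5    6    7    8    9   10   11   12
a[i]   15   24   19   22   21   24    6   13   11    6   18    8    7
L[i]    1    2    2    3    3    4    1    2    2    1    3    2    2

4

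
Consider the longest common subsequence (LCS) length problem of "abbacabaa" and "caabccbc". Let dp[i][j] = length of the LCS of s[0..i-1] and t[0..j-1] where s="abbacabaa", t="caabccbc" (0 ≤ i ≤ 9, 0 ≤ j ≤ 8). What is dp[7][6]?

3

   ''  c  a  a  b  c  c  b  c
''  0  0  0  0  0  0  0  0  0
 a  0  0  1  1  1  1  1  1  1
 b  0  0  1  1  2  2  2  2  2
 b  0  0  1  1  2  2  2  3  3
 a  0  0  1  2  2  2  2  3  3
 c  0  1  1  2  2  3  3  3  4
 a  0  1  2  2  2  3  3  3  4
 b  0  1  2  2  3  3  3  4  4
 a  0  1  2  3  3  3  3  4  4
 a  0  1  2  3  3  3  3  4  4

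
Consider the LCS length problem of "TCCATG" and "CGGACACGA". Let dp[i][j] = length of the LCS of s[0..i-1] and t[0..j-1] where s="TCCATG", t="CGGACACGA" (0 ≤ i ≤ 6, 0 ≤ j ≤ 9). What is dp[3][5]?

2

   ''  C  G  G  A  C  A  C  G  A
''  0  0  0  0  0  0  0  0  0  0
 T  0  0  0  0  0  0  0  0  0  0
 C  0  1  1  1  1  1  1  1  1  1
 C  0  1  1  1  1  2  2  2  2  2
 A  0  1  1  1  2  2  3  3  3  3
 T  0  1  1  1  2  2  3  3  3  3
 G  0  1  2  2  2  2  3  3  4  4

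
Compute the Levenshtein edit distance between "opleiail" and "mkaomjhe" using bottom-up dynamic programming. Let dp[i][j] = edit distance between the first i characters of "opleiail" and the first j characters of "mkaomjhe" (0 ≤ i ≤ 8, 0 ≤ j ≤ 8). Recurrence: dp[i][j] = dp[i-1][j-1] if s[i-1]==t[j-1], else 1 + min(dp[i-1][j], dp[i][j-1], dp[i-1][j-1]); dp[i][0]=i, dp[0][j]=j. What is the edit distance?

   ''  m  k  a  o  m  j  h  e
''  0  1  2  3  4  5  6  7  8
 o  1  1  2  3  3  4  5  6  7
 p  2  2  2  3  4  4  5  6  7
 l  3  3  3  3  4  5  5  6  7
 e  4  4  4  4  4  5  6  6  6
 i  5  5  5  5  5  5  6  7  7
 a  6  6  6  5  6  6  6  7  8
 i  7  7  7  6  6  7  7  7  8
 l  8  8  8  7  7  7  8  8  8

8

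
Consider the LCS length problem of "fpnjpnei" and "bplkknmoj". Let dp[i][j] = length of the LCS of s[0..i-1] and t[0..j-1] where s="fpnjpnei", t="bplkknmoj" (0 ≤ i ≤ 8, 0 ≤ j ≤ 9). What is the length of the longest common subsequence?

   ''  b  p  l  k  k  n  m  o  j
''  0  0  0  0  0  0  0  0  0  0
 f  0  0  0  0  0  0  0  0  0  0
 p  0  0  1  1  1  1  1  1  1  1
 n  0  0  1  1  1  1  2  2  2  2
 j  0  0  1  1  1  1  2  2  2  3
 p  0  0  1  1  1  1  2  2  2  3
 n  0  0  1  1  1  1  2  2  2  3
 e  0  0  1  1  1  1  2  2  2  3
 i  0  0  1  1  1  1  2  2  2  3

3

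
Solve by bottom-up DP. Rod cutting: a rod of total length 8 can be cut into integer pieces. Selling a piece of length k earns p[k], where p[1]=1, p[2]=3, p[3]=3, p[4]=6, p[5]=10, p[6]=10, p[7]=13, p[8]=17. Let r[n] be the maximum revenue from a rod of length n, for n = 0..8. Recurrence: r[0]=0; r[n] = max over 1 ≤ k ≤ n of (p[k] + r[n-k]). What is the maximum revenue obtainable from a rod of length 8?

17

   n    0    1    2    3    4    5    6    7    8
r[n]    0    1    3    4    6   10   11   13   17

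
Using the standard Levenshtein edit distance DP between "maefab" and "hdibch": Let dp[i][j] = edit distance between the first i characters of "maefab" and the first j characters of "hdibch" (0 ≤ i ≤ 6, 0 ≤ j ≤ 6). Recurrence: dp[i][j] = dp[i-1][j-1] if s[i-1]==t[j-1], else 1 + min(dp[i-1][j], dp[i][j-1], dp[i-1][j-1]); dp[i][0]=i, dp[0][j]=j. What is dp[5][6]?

6

   ''  h  d  i  b  c  h
''  0  1  2  3  4  5  6
 m  1  1  2  3  4  5  6
 a  2  2  2  3  4  5  6
 e  3  3  3  3  4  5  6
 f  4  4  4  4  4  5  6
 a  5  5  5  5  5  5  6
 b  6  6  6  6  5  6  6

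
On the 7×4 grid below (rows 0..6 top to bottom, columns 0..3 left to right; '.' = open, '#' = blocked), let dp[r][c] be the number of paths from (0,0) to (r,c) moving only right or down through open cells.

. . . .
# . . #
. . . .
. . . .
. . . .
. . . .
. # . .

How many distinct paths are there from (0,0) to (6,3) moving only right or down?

r\c   0   1   2   3
  0   1   1   1   1
  1   0   1   2   0
  2   0   1   3   3
  3   0   1   4   7
  4   0   1   5  12
  5   0   1   6  18
  6   0   0   6  24

24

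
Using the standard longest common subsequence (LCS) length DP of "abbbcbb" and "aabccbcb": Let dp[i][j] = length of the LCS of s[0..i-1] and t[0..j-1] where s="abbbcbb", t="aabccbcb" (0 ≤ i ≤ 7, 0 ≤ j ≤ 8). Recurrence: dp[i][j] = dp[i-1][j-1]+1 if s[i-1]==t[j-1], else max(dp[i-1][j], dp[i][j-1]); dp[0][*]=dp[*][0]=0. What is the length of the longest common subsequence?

   ''  a  a  b  c  c  b  c  b
''  0  0  0  0  0  0  0  0  0
 a  0  1  1  1  1  1  1  1  1
 b  0  1  1  2  2  2  2  2  2
 b  0  1  1  2  2  2  3  3  3
 b  0  1  1  2  2  2  3  3  4
 c  0  1  1  2  3  3  3  4  4
 b  0  1  1  2  3  3  4  4  5
 b  0  1  1  2  3  3  4  4  5

5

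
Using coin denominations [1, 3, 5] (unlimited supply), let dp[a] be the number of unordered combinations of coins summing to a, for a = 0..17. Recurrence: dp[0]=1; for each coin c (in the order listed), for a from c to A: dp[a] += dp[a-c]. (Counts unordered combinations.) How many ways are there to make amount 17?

after  coin     0     1     2     3     4     5     6     7     8     9    10    11    12    13    14    15    16    17
          1     1     1     1     1     1     1     1     1     1     1     1     1     1     1     1     1     1     1
          3     1     1     1     2     2     2     3     3     3     4     4     4     5     5     5     6     6     6
          5     1     1     1     2     2     3     4     4     5     6     7     8     9    10    11    13    14    15

15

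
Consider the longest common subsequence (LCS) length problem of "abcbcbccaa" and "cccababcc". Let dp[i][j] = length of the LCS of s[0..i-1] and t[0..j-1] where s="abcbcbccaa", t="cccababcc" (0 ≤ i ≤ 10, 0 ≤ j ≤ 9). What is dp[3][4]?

1

   ''  c  c  c  a  b  a  b  c  c
''  0  0  0  0  0  0  0  0  0  0
 a  0  0  0  0  1  1  1  1  1  1
 b  0  0  0  0  1  2  2  2  2  2
 c  0  1  1  1  1  2  2  2  3  3
 b  0  1  1  1  1  2  2  3  3  3
 c  0  1  2  2  2  2  2  3  4  4
 b  0  1  2  2  2  3  3  3  4  4
 c  0  1  2  3  3  3  3  3  4  5
 c  0  1  2  3  3  3  3  3  4  5
 a  0  1  2  3  4  4  4  4  4  5
 a  0  1  2  3  4  4  5  5  5  5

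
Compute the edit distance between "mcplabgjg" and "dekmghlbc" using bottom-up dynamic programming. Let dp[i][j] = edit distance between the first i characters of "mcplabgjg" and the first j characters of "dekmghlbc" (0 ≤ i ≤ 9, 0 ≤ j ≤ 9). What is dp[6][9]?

   ''  d  e  k  m  g  h  l  b  c
''  0  1  2  3  4  5  6  7  8  9
 m  1  1  2  3  3  4  5  6  7  8
 c  2  2  2  3  4  4  5  6  7  7
 p  3  3  3  3  4  5  5  6  7  8
 l  4  4  4  4  4  5  6  5  6  7
 a  5  5  5  5  5  5  6  6  6  7
 b  6  6  6  6  6  6  6  7  6  7
 g  7  7  7  7  7  6  7  7  7  7
 j  8  8  8  8  8  7  7  8  8  8
 g  9  9  9  9  9  8  8  8  9  9

7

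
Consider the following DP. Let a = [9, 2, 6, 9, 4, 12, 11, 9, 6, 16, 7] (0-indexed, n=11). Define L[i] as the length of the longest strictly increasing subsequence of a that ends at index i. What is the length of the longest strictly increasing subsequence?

   i    0    1    2    3    4    5    6    7    8    9   10
a[i]    9    2    6    9    4   12   11    9    6   16    7
L[i]    1    1    2    3    2    4    4    3    3    5    4

5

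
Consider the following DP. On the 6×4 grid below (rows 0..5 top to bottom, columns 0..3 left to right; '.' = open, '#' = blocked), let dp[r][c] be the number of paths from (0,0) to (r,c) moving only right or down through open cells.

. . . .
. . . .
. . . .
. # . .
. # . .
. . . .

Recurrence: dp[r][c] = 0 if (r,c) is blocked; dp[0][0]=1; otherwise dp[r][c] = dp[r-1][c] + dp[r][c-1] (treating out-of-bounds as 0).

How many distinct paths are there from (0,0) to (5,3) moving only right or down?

29

r\c   0   1   2   3
  0   1   1   1   1
  1   1   2   3   4
  2   1   3   6  10
  3   1   0   6  16
  4   1   0   6  22
  5   1   1   7  29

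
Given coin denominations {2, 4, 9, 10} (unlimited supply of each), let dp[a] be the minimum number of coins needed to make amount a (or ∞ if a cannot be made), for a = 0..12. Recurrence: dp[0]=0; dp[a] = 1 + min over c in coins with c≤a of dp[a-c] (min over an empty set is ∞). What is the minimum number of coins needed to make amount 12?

 a  0  1  2  3  4  5  6  7  8  9 10 11 12
dp  0  -  1  -  1  -  2  -  2  1  1  2  2
(- denotes ∞ / unreachable)

2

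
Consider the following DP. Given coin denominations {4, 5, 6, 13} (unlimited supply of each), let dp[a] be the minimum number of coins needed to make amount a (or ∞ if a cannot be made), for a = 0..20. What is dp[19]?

2

 a  0  1  2  3  4  5  6  7  8  9 10 11 12 13 14 15 16 17 18 19 20
dp  0  -  -  -  1  1  1  -  2  2  2  2  2  1  3  3  3  2  2  2  4
(- denotes ∞ / unreachable)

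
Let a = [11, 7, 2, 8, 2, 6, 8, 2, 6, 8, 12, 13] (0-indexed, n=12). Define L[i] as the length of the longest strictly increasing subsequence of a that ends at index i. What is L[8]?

2

   i    0    1    2    3    4    5    6    7    8    9   10   11
a[i]   11    7    2    8    2    6    8    2    6    8   12   13
L[i]    1    1    1    2    1    2    3    1    2    3    4    5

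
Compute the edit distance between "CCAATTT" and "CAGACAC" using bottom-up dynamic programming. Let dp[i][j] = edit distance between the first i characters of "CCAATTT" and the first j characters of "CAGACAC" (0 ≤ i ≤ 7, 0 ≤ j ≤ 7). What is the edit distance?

   ''  C  A  G  A  C  A  C
''  0  1  2  3  4  5  6  7
 C  1  0  1  2  3  4  5  6
 C  2  1  1  2  3  3  4  5
 A  3  2  1  2  2  3  3  4
 A  4  3  2  2  2  3  3  4
 T  5  4  3  3  3  3  4  4
 T  6  5  4  4  4  4  4  5
 T  7  6  5  5  5  5  5  5

5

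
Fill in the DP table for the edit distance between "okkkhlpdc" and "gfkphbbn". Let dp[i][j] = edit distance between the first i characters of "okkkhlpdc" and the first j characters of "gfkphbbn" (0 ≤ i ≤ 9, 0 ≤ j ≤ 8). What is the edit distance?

7

   ''  g  f  k  p  h  b  b  n
''  0  1  2  3  4  5  6  7  8
 o  1  1  2  3  4  5  6  7  8
 k  2  2  2  2  3  4  5  6  7
 k  3  3  3  2  3  4  5  6  7
 k  4  4  4  3  3  4  5  6  7
 h  5  5  5  4  4  3  4  5  6
 l  6  6  6  5  5  4  4  5  6
 p  7  7  7  6  5  5  5  5  6
 d  8  8  8  7  6  6  6  6  6
 c  9  9  9  8  7  7  7  7  7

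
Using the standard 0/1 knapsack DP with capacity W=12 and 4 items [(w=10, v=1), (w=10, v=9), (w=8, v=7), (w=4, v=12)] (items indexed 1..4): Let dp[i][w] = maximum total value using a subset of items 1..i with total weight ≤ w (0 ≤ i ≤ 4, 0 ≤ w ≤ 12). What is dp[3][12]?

9

i\w   0   1   2   3   4   5   6   7   8   9  10  11  12
  0   0   0   0   0   0   0   0   0   0   0   0   0   0
  1   0   0   0   0   0   0   0   0   0   0   1   1   1
  2   0   0   0   0   0   0   0   0   0   0   9   9   9
  3   0   0   0   0   0   0   0   0   7   7   9   9   9
  4   0   0   0   0  12  12  12  12  12  12  12  12  19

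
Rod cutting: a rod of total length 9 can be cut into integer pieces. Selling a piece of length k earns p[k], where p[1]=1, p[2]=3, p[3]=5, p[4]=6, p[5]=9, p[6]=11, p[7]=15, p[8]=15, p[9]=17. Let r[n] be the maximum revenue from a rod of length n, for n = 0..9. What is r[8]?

16

   n    0    1    2    3    4    5    6    7    8    9
r[n]    0    1    3    5    6    9   11   15   16   18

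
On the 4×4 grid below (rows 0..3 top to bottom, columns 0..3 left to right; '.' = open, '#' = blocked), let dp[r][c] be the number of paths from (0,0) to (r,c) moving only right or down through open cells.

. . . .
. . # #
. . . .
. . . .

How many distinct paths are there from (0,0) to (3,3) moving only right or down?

r\c   0   1   2   3
  0   1   1   1   1
  1   1   2   0   0
  2   1   3   3   3
  3   1   4   7  10

10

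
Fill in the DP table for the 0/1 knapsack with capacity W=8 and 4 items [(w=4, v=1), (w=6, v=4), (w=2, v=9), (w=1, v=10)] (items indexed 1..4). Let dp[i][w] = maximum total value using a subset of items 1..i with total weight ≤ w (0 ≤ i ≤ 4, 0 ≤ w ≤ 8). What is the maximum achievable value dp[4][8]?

20

i\w   0   1   2   3   4   5   6   7   8
  0   0   0   0   0   0   0   0   0   0
  1   0   0   0   0   1   1   1   1   1
  2   0   0   0   0   1   1   4   4   4
  3   0   0   9   9   9   9  10  10  13
  4   0  10  10  19  19  19  19  20  20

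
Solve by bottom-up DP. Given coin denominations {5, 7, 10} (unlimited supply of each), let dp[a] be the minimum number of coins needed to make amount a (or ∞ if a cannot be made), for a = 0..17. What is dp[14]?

 a  0  1  2  3  4  5  6  7  8  9 10 11 12 13 14 15 16 17
dp  0  -  -  -  -  1  -  1  -  -  1  -  2  -  2  2  -  2
(- denotes ∞ / unreachable)

2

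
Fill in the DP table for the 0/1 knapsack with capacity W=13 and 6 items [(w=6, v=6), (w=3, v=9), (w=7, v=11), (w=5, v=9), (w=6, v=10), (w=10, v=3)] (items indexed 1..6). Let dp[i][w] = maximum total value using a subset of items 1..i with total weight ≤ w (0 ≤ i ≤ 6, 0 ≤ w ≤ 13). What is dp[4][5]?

9

i\w   0   1   2   3   4   5   6   7   8   9  10  11  12  13
  0   0   0   0   0   0   0   0   0   0   0   0   0   0   0
  1   0   0   0   0   0   0   6   6   6   6   6   6   6   6
  2   0   0   0   9   9   9   9   9   9  15  15  15  15  15
  3   0   0   0   9   9   9   9  11  11  15  20  20  20  20
  4   0   0   0   9   9   9   9  11  18  18  20  20  20  20
  5   0   0   0   9   9   9  10  11  18  19  20  20  20  21
  6   0   0   0   9   9   9  10  11  18  19  20  20  20  21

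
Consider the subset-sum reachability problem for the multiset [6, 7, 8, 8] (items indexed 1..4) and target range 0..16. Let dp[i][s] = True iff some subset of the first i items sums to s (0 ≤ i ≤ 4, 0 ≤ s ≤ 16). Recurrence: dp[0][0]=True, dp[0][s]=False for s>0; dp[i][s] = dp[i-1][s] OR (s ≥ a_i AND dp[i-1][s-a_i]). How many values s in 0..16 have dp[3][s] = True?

7

i\s   0   1   2   3   4   5   6   7   8   9  10  11  12  13  14  15  16
  0   T   F   F   F   F   F   F   F   F   F   F   F   F   F   F   F   F
  1   T   F   F   F   F   F   T   F   F   F   F   F   F   F   F   F   F
  2   T   F   F   F   F   F   T   T   F   F   F   F   F   T   F   F   F
  3   T   F   F   F   F   F   T   T   T   F   F   F   F   T   T   T   F
  4   T   F   F   F   F   F   T   T   T   F   F   F   F   T   T   T   T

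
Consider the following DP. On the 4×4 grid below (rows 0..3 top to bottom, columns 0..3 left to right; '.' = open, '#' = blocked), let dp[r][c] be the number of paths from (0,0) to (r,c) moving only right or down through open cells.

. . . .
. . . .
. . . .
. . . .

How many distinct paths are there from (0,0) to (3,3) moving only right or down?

20

r\c   0   1   2   3
  0   1   1   1   1
  1   1   2   3   4
  2   1   3   6  10
  3   1   4  10  20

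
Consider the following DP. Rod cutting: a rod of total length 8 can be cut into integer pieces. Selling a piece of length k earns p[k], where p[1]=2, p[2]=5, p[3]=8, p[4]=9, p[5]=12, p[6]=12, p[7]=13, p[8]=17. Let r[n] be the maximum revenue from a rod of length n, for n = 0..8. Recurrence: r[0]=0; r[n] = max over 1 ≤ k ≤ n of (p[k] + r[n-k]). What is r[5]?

   n    0    1    2    3    4    5    6    7    8
r[n]    0    2    5    8   10   13   16   18   21

13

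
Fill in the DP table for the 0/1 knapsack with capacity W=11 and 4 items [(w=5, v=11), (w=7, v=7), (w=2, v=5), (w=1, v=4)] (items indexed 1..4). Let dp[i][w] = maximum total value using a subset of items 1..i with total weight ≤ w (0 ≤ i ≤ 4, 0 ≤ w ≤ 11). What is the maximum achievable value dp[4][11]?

20

i\w   0   1   2   3   4   5   6   7   8   9  10  11
  0   0   0   0   0   0   0   0   0   0   0   0   0
  1   0   0   0   0   0  11  11  11  11  11  11  11
  2   0   0   0   0   0  11  11  11  11  11  11  11
  3   0   0   5   5   5  11  11  16  16  16  16  16
  4   0   4   5   9   9  11  15  16  20  20  20  20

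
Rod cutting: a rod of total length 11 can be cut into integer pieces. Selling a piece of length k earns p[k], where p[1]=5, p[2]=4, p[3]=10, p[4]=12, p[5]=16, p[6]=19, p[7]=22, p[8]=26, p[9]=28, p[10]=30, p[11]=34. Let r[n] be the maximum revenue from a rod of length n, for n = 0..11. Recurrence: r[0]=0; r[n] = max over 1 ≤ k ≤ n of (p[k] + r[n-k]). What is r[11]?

   n    0    1    2    3    4    5    6    7    8    9   10   11
r[n]    0    5   10   15   20   25   30   35   40   45   50   55

55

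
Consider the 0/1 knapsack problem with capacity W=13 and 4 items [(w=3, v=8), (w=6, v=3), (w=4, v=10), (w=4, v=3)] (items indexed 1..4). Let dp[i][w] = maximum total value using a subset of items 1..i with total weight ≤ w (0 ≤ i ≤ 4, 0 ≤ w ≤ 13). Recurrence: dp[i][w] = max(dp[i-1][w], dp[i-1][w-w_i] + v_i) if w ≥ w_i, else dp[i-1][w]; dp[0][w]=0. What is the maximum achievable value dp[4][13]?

21

i\w   0   1   2   3   4   5   6   7   8   9  10  11  12  13
  0   0   0   0   0   0   0   0   0   0   0   0   0   0   0
  1   0   0   0   8   8   8   8   8   8   8   8   8   8   8
  2   0   0   0   8   8   8   8   8   8  11  11  11  11  11
  3   0   0   0   8  10  10  10  18  18  18  18  18  18  21
  4   0   0   0   8  10  10  10  18  18  18  18  21  21  21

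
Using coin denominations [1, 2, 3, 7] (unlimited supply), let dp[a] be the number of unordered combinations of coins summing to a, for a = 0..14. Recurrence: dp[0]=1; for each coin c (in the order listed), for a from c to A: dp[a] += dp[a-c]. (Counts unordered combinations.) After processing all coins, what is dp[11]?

after  coin     0     1     2     3     4     5     6     7     8     9    10    11    12    13    14
          1     1     1     1     1     1     1     1     1     1     1     1     1     1     1     1
          2     1     1     2     2     3     3     4     4     5     5     6     6     7     7     8
          3     1     1     2     3     4     5     7     8    10    12    14    16    19    21    24
          7     1     1     2     3     4     5     7     9    11    14    17    20    24    28    33

20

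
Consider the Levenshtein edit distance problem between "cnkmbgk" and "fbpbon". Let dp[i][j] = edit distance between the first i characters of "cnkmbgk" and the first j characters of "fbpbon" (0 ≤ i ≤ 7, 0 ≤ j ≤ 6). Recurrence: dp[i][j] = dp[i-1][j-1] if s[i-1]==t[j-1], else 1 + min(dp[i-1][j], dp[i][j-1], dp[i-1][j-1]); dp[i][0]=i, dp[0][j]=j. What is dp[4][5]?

   ''  f  b  p  b  o  n
''  0  1  2  3  4  5  6
 c  1  1  2  3  4  5  6
 n  2  2  2  3  4  5  5
 k  3  3  3  3  4  5  6
 m  4  4  4  4  4  5  6
 b  5  5  4  5  4  5  6
 g  6  6  5  5  5  5  6
 k  7  7  6  6  6  6  6

5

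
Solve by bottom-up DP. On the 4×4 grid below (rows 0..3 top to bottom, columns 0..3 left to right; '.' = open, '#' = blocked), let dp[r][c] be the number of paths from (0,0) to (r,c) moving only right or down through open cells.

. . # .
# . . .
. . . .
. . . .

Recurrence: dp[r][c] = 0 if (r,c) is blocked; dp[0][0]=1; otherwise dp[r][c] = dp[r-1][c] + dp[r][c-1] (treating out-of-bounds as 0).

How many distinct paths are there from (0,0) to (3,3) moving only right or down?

6

r\c   0   1   2   3
  0   1   1   0   0
  1   0   1   1   1
  2   0   1   2   3
  3   0   1   3   6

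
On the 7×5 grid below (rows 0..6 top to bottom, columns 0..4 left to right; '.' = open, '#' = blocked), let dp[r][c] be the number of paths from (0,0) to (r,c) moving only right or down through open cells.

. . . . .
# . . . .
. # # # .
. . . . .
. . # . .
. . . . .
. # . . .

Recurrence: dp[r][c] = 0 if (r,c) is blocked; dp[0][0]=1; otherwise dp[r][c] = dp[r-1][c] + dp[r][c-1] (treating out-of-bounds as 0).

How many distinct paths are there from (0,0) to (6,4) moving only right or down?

r\c   0   1   2   3   4
  0   1   1   1   1   1
  1   0   1   2   3   4
  2   0   0   0   0   4
  3   0   0   0   0   4
  4   0   0   0   0   4
  5   0   0   0   0   4
  6   0   0   0   0   4

4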